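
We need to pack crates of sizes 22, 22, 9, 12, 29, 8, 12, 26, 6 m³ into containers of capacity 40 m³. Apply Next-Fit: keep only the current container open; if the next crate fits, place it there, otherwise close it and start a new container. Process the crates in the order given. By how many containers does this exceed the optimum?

Next-Fit: [22] [22,9] [12] [29,8] [12,26] [6] → 6 containers.
Total size 146 m³; any packing needs at least ⌈146/40⌉ = 4 containers.
An optimal packing achieves that bound: [29,9] [26,12] [22,12,6] [22,8] → 4 containers.
Excess: 6 − 4 = 2.

2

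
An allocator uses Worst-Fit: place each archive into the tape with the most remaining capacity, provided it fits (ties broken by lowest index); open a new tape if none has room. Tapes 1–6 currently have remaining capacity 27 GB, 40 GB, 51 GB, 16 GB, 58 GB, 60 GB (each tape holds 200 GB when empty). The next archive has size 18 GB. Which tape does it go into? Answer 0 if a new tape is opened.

Tapes with room: tape 1 (27 GB), tape 2 (40 GB), tape 3 (51 GB), tape 5 (58 GB), tape 6 (60 GB).
Most room is tape 6 with 60 GB free.

6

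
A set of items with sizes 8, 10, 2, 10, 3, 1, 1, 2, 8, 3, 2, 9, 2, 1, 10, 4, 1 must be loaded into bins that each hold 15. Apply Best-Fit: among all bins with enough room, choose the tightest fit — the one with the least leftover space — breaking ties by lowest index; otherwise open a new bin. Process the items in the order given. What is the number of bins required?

bin 1: place 8, 7 left
bin 2: place 10, 5 left
bin 2: place 2, 3 left
bin 3: place 10, 5 left
bin 2: place 3, 0 left
bin 3: place 1, 4 left
bin 3: place 1, 3 left
bin 3: place 2, 1 left
bin 4: place 8, 7 left
bin 1: place 3, 4 left
bin 1: place 2, 2 left
bin 5: place 9, 6 left
bin 1: place 2, 0 left
bin 3: place 1, 0 left
bin 6: place 10, 5 left
bin 6: place 4, 1 left
bin 6: place 1, 0 left

6 bins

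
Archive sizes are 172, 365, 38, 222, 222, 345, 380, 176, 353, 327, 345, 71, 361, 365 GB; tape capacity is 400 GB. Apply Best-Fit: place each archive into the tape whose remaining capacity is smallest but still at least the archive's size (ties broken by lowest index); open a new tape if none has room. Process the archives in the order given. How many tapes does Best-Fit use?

11 tapes

Put 172 GB in tape 1; 228 GB remain.
Put 365 GB in tape 2; 35 GB remain.
Put 38 GB in tape 1; 190 GB remain.
Put 222 GB in tape 3; 178 GB remain.
Put 222 GB in tape 4; 178 GB remain.
Put 345 GB in tape 5; 55 GB remain.
Put 380 GB in tape 6; 20 GB remain.
Put 176 GB in tape 3; 2 GB remain.
Put 353 GB in tape 7; 47 GB remain.
Put 327 GB in tape 8; 73 GB remain.
Put 345 GB in tape 9; 55 GB remain.
Put 71 GB in tape 8; 2 GB remain.
Put 361 GB in tape 10; 39 GB remain.
Put 365 GB in tape 11; 35 GB remain.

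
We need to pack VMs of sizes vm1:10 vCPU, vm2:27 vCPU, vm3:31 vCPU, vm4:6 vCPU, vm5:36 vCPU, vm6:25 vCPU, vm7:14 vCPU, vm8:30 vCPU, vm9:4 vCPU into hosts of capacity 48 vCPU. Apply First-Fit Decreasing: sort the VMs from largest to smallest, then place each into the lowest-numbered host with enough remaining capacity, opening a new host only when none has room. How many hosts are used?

5 hosts

Sorted descending: 36, 31, 30, 27, 25, 14, 10, 6, 4.
36 vCPU → host 1 (remaining 12 vCPU)
31 vCPU → host 2 (remaining 17 vCPU)
30 vCPU → host 3 (remaining 18 vCPU)
27 vCPU → host 4 (remaining 21 vCPU)
25 vCPU → host 5 (remaining 23 vCPU)
14 vCPU → host 2 (remaining 3 vCPU)
10 vCPU → host 1 (remaining 2 vCPU)
6 vCPU → host 3 (remaining 12 vCPU)
4 vCPU → host 3 (remaining 8 vCPU)
Final hosts: [36,10] [31,14] [30,6,4] [27] [25].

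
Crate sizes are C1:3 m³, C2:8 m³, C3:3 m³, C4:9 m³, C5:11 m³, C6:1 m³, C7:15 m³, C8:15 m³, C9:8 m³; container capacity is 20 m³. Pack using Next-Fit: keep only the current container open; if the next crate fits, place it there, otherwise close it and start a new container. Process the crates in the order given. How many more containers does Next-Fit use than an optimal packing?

1

Next-Fit: [3,8,3] [9,11] [1,15] [15] [8] → 5 containers.
Total size 73 m³; any packing needs at least ⌈73/20⌉ = 4 containers.
An optimal packing achieves that bound: [15,3,1] [15,3] [11,9] [8,8] → 4 containers.
Excess: 5 − 4 = 1.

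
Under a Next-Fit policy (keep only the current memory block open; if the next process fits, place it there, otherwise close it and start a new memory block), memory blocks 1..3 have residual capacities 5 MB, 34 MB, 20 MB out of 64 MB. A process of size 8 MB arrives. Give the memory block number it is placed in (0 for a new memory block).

3

Next-Fit only looks at memory block 3, which has 20 MB free.
8 MB fits there.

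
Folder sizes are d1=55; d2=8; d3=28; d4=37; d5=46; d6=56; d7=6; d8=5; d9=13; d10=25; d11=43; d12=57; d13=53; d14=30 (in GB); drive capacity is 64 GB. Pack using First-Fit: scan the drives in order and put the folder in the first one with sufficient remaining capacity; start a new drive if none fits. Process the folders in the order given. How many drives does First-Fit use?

drive 1: place d1 (55 GB), 9 GB left
drive 1: place d2 (8 GB), 1 GB left
drive 2: place d3 (28 GB), 36 GB left
drive 3: place d4 (37 GB), 27 GB left
drive 4: place d5 (46 GB), 18 GB left
drive 5: place d6 (56 GB), 8 GB left
drive 2: place d7 (6 GB), 30 GB left
drive 2: place d8 (5 GB), 25 GB left
drive 2: place d9 (13 GB), 12 GB left
drive 3: place d10 (25 GB), 2 GB left
drive 6: place d11 (43 GB), 21 GB left
drive 7: place d12 (57 GB), 7 GB left
drive 8: place d13 (53 GB), 11 GB left
drive 9: place d14 (30 GB), 34 GB left
Final drives: [55,8] [28,6,5,13] [37,25] [46] [56] [43] [57] [53] [30].

9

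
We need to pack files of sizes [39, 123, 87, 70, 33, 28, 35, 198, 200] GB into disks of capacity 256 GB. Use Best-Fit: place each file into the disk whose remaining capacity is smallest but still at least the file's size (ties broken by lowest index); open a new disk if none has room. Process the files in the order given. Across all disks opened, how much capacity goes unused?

39 GB → disk 1 (remaining 217 GB)
123 GB → disk 1 (remaining 94 GB)
87 GB → disk 1 (remaining 7 GB)
70 GB → disk 2 (remaining 186 GB)
33 GB → disk 2 (remaining 153 GB)
28 GB → disk 2 (remaining 125 GB)
35 GB → disk 2 (remaining 90 GB)
198 GB → disk 3 (remaining 58 GB)
200 GB → disk 4 (remaining 56 GB)
4 disks × 256 GB = 1024 GB; used 813 GB; unused 211 GB.

211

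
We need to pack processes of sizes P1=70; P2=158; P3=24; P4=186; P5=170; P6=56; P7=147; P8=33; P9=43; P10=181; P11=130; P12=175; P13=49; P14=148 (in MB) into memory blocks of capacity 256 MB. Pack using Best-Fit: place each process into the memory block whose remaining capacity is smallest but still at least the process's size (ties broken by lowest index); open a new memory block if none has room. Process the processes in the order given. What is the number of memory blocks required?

8

Put P1 (70 MB) in memory block 1; 186 MB remain.
Put P2 (158 MB) in memory block 1; 28 MB remain.
Put P3 (24 MB) in memory block 1; 4 MB remain.
Put P4 (186 MB) in memory block 2; 70 MB remain.
Put P5 (170 MB) in memory block 3; 86 MB remain.
Put P6 (56 MB) in memory block 2; 14 MB remain.
Put P7 (147 MB) in memory block 4; 109 MB remain.
Put P8 (33 MB) in memory block 3; 53 MB remain.
Put P9 (43 MB) in memory block 3; 10 MB remain.
Put P10 (181 MB) in memory block 5; 75 MB remain.
Put P11 (130 MB) in memory block 6; 126 MB remain.
Put P12 (175 MB) in memory block 7; 81 MB remain.
Put P13 (49 MB) in memory block 5; 26 MB remain.
Put P14 (148 MB) in memory block 8; 108 MB remain.
Final memory blocks: [70,158,24] [186,56] [170,33,43] [147] [181,49] [130] [175] [148].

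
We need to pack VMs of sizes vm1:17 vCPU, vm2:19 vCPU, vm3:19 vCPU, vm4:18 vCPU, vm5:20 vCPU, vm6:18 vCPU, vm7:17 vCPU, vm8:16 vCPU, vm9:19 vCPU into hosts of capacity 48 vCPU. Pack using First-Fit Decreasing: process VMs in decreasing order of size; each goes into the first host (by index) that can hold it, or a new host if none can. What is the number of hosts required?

Sorted descending: 20, 19, 19, 19, 18, 18, 17, 17, 16.
20 vCPU → host 1 (remaining 28 vCPU)
19 vCPU → host 1 (remaining 9 vCPU)
19 vCPU → host 2 (remaining 29 vCPU)
19 vCPU → host 2 (remaining 10 vCPU)
18 vCPU → host 3 (remaining 30 vCPU)
18 vCPU → host 3 (remaining 12 vCPU)
17 vCPU → host 4 (remaining 31 vCPU)
17 vCPU → host 4 (remaining 14 vCPU)
16 vCPU → host 5 (remaining 32 vCPU)
Final hosts: [20,19] [19,19] [18,18] [17,17] [16].

5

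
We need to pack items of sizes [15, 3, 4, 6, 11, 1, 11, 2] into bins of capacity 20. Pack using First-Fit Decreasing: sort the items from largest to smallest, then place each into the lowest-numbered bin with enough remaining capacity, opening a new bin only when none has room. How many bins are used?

Sorted descending: 15, 11, 11, 6, 4, 3, 2, 1.
15 → bin 1 (remaining 5)
11 → bin 2 (remaining 9)
11 → bin 3 (remaining 9)
6 → bin 2 (remaining 3)
4 → bin 1 (remaining 1)
3 → bin 2 (remaining 0)
2 → bin 3 (remaining 7)
1 → bin 1 (remaining 0)

3 bins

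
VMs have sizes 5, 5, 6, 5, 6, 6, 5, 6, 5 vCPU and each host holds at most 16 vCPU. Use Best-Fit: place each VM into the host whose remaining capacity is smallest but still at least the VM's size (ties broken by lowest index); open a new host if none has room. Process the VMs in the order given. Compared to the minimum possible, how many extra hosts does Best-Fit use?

Best-Fit: [5,5,6] [5,6,5] [6,6] [5] → 4 hosts.
Total size 49 vCPU; any packing needs at least ⌈49/16⌉ = 4 hosts.
So 4 is already optimal.

0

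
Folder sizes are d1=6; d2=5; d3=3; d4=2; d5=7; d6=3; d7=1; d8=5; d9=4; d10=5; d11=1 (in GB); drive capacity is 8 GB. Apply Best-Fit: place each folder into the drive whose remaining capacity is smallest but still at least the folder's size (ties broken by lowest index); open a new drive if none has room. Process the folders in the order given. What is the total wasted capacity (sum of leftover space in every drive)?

Put d1 (6 GB) in drive 1; 2 GB remain.
Put d2 (5 GB) in drive 2; 3 GB remain.
Put d3 (3 GB) in drive 2; 0 GB remain.
Put d4 (2 GB) in drive 1; 0 GB remain.
Put d5 (7 GB) in drive 3; 1 GB remain.
Put d6 (3 GB) in drive 4; 5 GB remain.
Put d7 (1 GB) in drive 3; 0 GB remain.
Put d8 (5 GB) in drive 4; 0 GB remain.
Put d9 (4 GB) in drive 5; 4 GB remain.
Put d10 (5 GB) in drive 6; 3 GB remain.
Put d11 (1 GB) in drive 6; 2 GB remain.
6 drives × 8 GB = 48 GB; used 42 GB; unused 6 GB.

6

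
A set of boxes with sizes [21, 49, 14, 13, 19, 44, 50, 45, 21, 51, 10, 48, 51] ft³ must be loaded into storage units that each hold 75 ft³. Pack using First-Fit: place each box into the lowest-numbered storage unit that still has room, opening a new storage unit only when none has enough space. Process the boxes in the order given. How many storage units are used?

8

21 ft³ → storage unit 1 (remaining 54 ft³)
49 ft³ → storage unit 1 (remaining 5 ft³)
14 ft³ → storage unit 2 (remaining 61 ft³)
13 ft³ → storage unit 2 (remaining 48 ft³)
19 ft³ → storage unit 2 (remaining 29 ft³)
44 ft³ → storage unit 3 (remaining 31 ft³)
50 ft³ → storage unit 4 (remaining 25 ft³)
45 ft³ → storage unit 5 (remaining 30 ft³)
21 ft³ → storage unit 2 (remaining 8 ft³)
51 ft³ → storage unit 6 (remaining 24 ft³)
10 ft³ → storage unit 3 (remaining 21 ft³)
48 ft³ → storage unit 7 (remaining 27 ft³)
51 ft³ → storage unit 8 (remaining 24 ft³)
Final storage units: [21,49] [14,13,19,21] [44,10] [50] [45] [51] [48] [51].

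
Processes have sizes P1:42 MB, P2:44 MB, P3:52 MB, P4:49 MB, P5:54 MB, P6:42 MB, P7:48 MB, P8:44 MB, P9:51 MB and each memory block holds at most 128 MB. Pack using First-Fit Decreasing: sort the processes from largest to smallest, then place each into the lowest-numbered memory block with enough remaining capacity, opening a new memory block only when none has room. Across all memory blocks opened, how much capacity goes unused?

86

Sorted descending: 54, 52, 51, 49, 48, 44, 44, 42, 42.
memory block 1: place 54 MB, 74 MB left
memory block 1: place 52 MB, 22 MB left
memory block 2: place 51 MB, 77 MB left
memory block 2: place 49 MB, 28 MB left
memory block 3: place 48 MB, 80 MB left
memory block 3: place 44 MB, 36 MB left
memory block 4: place 44 MB, 84 MB left
memory block 4: place 42 MB, 42 MB left
memory block 4: place 42 MB, 0 MB left
4 memory blocks × 128 MB = 512 MB; used 426 MB; unused 86 MB.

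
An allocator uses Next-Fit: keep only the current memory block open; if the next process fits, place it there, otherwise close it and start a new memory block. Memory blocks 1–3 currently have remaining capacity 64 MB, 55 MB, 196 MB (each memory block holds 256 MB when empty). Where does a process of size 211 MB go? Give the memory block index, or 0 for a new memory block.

0

Next-Fit only looks at memory block 3, which has 196 MB free.
211 MB does not fit, so a new memory block is opened.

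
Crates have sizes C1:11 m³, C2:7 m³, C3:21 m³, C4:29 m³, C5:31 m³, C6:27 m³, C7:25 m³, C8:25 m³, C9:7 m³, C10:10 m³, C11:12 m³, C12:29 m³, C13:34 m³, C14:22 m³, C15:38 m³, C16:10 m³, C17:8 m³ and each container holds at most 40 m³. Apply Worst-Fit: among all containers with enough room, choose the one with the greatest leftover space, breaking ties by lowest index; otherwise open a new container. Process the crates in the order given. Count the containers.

Put C1 (11 m³) in container 1; 29 m³ remain.
Put C2 (7 m³) in container 1; 22 m³ remain.
Put C3 (21 m³) in container 1; 1 m³ remain.
Put C4 (29 m³) in container 2; 11 m³ remain.
Put C5 (31 m³) in container 3; 9 m³ remain.
Put C6 (27 m³) in container 4; 13 m³ remain.
Put C7 (25 m³) in container 5; 15 m³ remain.
Put C8 (25 m³) in container 6; 15 m³ remain.
Put C9 (7 m³) in container 5; 8 m³ remain.
Put C10 (10 m³) in container 6; 5 m³ remain.
Put C11 (12 m³) in container 4; 1 m³ remain.
Put C12 (29 m³) in container 7; 11 m³ remain.
Put C13 (34 m³) in container 8; 6 m³ remain.
Put C14 (22 m³) in container 9; 18 m³ remain.
Put C15 (38 m³) in container 10; 2 m³ remain.
Put C16 (10 m³) in container 9; 8 m³ remain.
Put C17 (8 m³) in container 2; 3 m³ remain.

10 containers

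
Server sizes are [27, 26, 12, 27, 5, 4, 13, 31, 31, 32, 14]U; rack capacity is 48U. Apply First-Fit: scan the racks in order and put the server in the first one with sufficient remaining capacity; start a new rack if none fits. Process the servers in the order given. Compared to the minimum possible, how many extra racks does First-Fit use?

0

First-Fit: [27,12,5,4] [26,13] [27,14] [31] [31] [32] → 6 racks.
6 servers exceed 24U (half the capacity), and no two of those can share a rack, so at least 6 racks are needed.
So 6 is already optimal.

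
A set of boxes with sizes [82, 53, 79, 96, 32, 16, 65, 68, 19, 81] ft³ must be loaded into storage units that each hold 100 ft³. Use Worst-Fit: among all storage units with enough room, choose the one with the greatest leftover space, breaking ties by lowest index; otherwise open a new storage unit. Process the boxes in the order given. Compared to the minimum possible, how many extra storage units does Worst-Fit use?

Worst-Fit: [82] [53,32] [79,16] [96] [65,19] [68] [81] → 7 storage units.
7 boxes exceed 50 ft³ (half the capacity), and no two of those can share a storage unit, so at least 7 storage units are needed.
So 7 is already optimal.

0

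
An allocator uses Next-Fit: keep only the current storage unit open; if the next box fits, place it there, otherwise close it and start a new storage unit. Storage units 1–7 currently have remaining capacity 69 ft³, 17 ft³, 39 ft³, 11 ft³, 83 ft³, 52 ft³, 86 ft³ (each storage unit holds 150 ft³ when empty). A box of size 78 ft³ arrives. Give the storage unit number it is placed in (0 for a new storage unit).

7

Next-Fit only looks at storage unit 7, which has 86 ft³ free.
78 ft³ fits there.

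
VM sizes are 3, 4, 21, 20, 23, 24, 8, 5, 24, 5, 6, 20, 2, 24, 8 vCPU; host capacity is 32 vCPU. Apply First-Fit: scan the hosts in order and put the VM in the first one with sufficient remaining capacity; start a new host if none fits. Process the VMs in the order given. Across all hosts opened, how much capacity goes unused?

27

host 1: place 3 vCPU, 29 vCPU left
host 1: place 4 vCPU, 25 vCPU left
host 1: place 21 vCPU, 4 vCPU left
host 2: place 20 vCPU, 12 vCPU left
host 3: place 23 vCPU, 9 vCPU left
host 4: place 24 vCPU, 8 vCPU left
host 2: place 8 vCPU, 4 vCPU left
host 3: place 5 vCPU, 4 vCPU left
host 5: place 24 vCPU, 8 vCPU left
host 4: place 5 vCPU, 3 vCPU left
host 5: place 6 vCPU, 2 vCPU left
host 6: place 20 vCPU, 12 vCPU left
host 1: place 2 vCPU, 2 vCPU left
host 7: place 24 vCPU, 8 vCPU left
host 6: place 8 vCPU, 4 vCPU left
7 hosts × 32 vCPU = 224 vCPU; used 197 vCPU; unused 27 vCPU.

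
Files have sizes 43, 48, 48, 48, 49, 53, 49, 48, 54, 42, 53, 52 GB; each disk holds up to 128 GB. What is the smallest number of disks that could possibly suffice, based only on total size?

Total size = 43 + 48 + 48 + 48 + 49 + 53 + 49 + 48 + 54 + 42 + 53 + 52 = 587 GB.
⌈587 / 128⌉ = 5.

5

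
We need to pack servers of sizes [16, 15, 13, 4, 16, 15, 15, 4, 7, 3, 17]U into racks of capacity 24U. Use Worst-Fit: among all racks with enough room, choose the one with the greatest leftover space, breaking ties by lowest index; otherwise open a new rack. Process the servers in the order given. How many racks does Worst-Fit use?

rack 1: place 16U, 8U left
rack 2: place 15U, 9U left
rack 3: place 13U, 11U left
rack 3: place 4U, 7U left
rack 4: place 16U, 8U left
rack 5: place 15U, 9U left
rack 6: place 15U, 9U left
rack 2: place 4U, 5U left
rack 5: place 7U, 2U left
rack 6: place 3U, 6U left
rack 7: place 17U, 7U left

7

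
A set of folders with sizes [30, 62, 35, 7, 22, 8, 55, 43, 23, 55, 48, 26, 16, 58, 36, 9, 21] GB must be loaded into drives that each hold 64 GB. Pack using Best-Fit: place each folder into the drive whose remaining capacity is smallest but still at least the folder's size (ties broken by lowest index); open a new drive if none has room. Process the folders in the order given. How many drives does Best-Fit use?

30 GB → drive 1 (remaining 34 GB)
62 GB → drive 2 (remaining 2 GB)
35 GB → drive 3 (remaining 29 GB)
7 GB → drive 3 (remaining 22 GB)
22 GB → drive 3 (remaining 0 GB)
8 GB → drive 1 (remaining 26 GB)
55 GB → drive 4 (remaining 9 GB)
43 GB → drive 5 (remaining 21 GB)
23 GB → drive 1 (remaining 3 GB)
55 GB → drive 6 (remaining 9 GB)
48 GB → drive 7 (remaining 16 GB)
26 GB → drive 8 (remaining 38 GB)
16 GB → drive 7 (remaining 0 GB)
58 GB → drive 9 (remaining 6 GB)
36 GB → drive 8 (remaining 2 GB)
9 GB → drive 4 (remaining 0 GB)
21 GB → drive 5 (remaining 0 GB)
Final drives: [30,8,23] [62] [35,7,22] [55,9] [43,21] [55] [48,16] [26,36] [58].

9 drives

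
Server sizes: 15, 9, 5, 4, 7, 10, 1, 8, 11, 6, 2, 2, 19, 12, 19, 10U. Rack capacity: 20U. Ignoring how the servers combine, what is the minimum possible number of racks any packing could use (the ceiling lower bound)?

7

Total size = 15 + 9 + 5 + 4 + 7 + 10 + 1 + 8 + 11 + 6 + 2 + 2 + 19 + 12 + 19 + 10 = 140U.
⌈140 / 20⌉ = 7.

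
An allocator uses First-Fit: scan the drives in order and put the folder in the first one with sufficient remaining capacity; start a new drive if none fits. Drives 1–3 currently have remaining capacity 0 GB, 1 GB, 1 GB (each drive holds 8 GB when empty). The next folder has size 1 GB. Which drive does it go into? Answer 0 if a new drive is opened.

2

Drives with room: drive 2 (1 GB), drive 3 (1 GB).
The first with room is drive 2.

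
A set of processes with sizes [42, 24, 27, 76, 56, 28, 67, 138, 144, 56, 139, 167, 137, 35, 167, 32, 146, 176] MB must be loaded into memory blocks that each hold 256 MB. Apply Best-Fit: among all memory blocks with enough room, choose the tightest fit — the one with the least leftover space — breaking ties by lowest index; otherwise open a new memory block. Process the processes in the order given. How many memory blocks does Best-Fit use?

memory block 1: place 42 MB, 214 MB left
memory block 1: place 24 MB, 190 MB left
memory block 1: place 27 MB, 163 MB left
memory block 1: place 76 MB, 87 MB left
memory block 1: place 56 MB, 31 MB left
memory block 1: place 28 MB, 3 MB left
memory block 2: place 67 MB, 189 MB left
memory block 2: place 138 MB, 51 MB left
memory block 3: place 144 MB, 112 MB left
memory block 3: place 56 MB, 56 MB left
memory block 4: place 139 MB, 117 MB left
memory block 5: place 167 MB, 89 MB left
memory block 6: place 137 MB, 119 MB left
memory block 2: place 35 MB, 16 MB left
memory block 7: place 167 MB, 89 MB left
memory block 3: place 32 MB, 24 MB left
memory block 8: place 146 MB, 110 MB left
memory block 9: place 176 MB, 80 MB left

9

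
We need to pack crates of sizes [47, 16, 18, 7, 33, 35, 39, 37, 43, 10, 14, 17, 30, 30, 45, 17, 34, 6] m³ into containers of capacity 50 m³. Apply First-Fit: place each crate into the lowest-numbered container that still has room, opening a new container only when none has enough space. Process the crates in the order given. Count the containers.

47 m³ → container 1 (remaining 3 m³)
16 m³ → container 2 (remaining 34 m³)
18 m³ → container 2 (remaining 16 m³)
7 m³ → container 2 (remaining 9 m³)
33 m³ → container 3 (remaining 17 m³)
35 m³ → container 4 (remaining 15 m³)
39 m³ → container 5 (remaining 11 m³)
37 m³ → container 6 (remaining 13 m³)
43 m³ → container 7 (remaining 7 m³)
10 m³ → container 3 (remaining 7 m³)
14 m³ → container 4 (remaining 1 m³)
17 m³ → container 8 (remaining 33 m³)
30 m³ → container 8 (remaining 3 m³)
30 m³ → container 9 (remaining 20 m³)
45 m³ → container 10 (remaining 5 m³)
17 m³ → container 9 (remaining 3 m³)
34 m³ → container 11 (remaining 16 m³)
6 m³ → container 2 (remaining 3 m³)

11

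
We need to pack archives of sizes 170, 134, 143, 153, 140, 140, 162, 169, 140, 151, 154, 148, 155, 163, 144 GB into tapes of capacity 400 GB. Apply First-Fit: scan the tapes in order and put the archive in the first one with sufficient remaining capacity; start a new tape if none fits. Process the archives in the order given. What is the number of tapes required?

8

Put 170 GB in tape 1; 230 GB remain.
Put 134 GB in tape 1; 96 GB remain.
Put 143 GB in tape 2; 257 GB remain.
Put 153 GB in tape 2; 104 GB remain.
Put 140 GB in tape 3; 260 GB remain.
Put 140 GB in tape 3; 120 GB remain.
Put 162 GB in tape 4; 238 GB remain.
Put 169 GB in tape 4; 69 GB remain.
Put 140 GB in tape 5; 260 GB remain.
Put 151 GB in tape 5; 109 GB remain.
Put 154 GB in tape 6; 246 GB remain.
Put 148 GB in tape 6; 98 GB remain.
Put 155 GB in tape 7; 245 GB remain.
Put 163 GB in tape 7; 82 GB remain.
Put 144 GB in tape 8; 256 GB remain.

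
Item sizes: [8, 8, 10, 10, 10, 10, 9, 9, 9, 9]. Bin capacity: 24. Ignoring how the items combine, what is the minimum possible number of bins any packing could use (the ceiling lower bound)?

Total size = 8 + 8 + 10 + 10 + 10 + 10 + 9 + 9 + 9 + 9 = 92.
⌈92 / 24⌉ = 4.

4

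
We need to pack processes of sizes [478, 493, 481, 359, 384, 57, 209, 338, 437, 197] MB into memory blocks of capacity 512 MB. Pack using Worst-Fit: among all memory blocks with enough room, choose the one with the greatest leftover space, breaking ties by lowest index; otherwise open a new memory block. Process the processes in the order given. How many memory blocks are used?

Put 478 MB in memory block 1; 34 MB remain.
Put 493 MB in memory block 2; 19 MB remain.
Put 481 MB in memory block 3; 31 MB remain.
Put 359 MB in memory block 4; 153 MB remain.
Put 384 MB in memory block 5; 128 MB remain.
Put 57 MB in memory block 4; 96 MB remain.
Put 209 MB in memory block 6; 303 MB remain.
Put 338 MB in memory block 7; 174 MB remain.
Put 437 MB in memory block 8; 75 MB remain.
Put 197 MB in memory block 6; 106 MB remain.
Final memory blocks: [478] [493] [481] [359,57] [384] [209,197] [338] [437].

8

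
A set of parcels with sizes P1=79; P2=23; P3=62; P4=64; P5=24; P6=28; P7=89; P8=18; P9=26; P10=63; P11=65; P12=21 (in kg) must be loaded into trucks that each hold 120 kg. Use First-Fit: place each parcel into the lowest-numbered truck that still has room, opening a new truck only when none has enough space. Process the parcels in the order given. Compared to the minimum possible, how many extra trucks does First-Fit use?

First-Fit: [79,23,18] [62,24,28] [64,26,21] [89] [63] [65] → 6 trucks.
6 parcels exceed 60 kg (half the capacity), and no two of those can share a truck, so at least 6 trucks are needed.
So 6 is already optimal.

0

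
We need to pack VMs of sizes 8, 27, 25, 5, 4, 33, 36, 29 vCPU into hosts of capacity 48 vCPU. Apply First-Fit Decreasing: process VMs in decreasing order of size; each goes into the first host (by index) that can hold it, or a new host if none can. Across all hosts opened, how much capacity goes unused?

73

Sorted descending: 36, 33, 29, 27, 25, 8, 5, 4.
36 vCPU → host 1 (remaining 12 vCPU)
33 vCPU → host 2 (remaining 15 vCPU)
29 vCPU → host 3 (remaining 19 vCPU)
27 vCPU → host 4 (remaining 21 vCPU)
25 vCPU → host 5 (remaining 23 vCPU)
8 vCPU → host 1 (remaining 4 vCPU)
5 vCPU → host 2 (remaining 10 vCPU)
4 vCPU → host 1 (remaining 0 vCPU)
5 hosts × 48 vCPU = 240 vCPU; used 167 vCPU; unused 73 vCPU.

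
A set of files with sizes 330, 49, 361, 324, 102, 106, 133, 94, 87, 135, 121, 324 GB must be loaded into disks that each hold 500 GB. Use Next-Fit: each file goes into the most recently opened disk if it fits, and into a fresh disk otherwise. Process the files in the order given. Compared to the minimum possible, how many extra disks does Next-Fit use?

Next-Fit: [330,49] [361] [324,102] [106,133,94,87] [135,121] [324] → 6 disks.
Total size 2166 GB; any packing needs at least ⌈2166/500⌉ = 5 disks.
An optimal packing achieves that bound: [361,135] [330,133] [324,121,49] [324,106] [102,94,87] → 5 disks.
Excess: 6 − 5 = 1.

1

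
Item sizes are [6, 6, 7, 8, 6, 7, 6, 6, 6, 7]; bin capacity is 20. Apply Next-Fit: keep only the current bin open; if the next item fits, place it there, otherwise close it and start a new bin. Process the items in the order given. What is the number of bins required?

Put 6 in bin 1; 14 remain.
Put 6 in bin 1; 8 remain.
Put 7 in bin 1; 1 remain.
Put 8 in bin 2; 12 remain.
Put 6 in bin 2; 6 remain.
Put 7 in bin 3; 13 remain.
Put 6 in bin 3; 7 remain.
Put 6 in bin 3; 1 remain.
Put 6 in bin 4; 14 remain.
Put 7 in bin 4; 7 remain.
Final bins: [6,6,7] [8,6] [7,6,6] [6,7].

4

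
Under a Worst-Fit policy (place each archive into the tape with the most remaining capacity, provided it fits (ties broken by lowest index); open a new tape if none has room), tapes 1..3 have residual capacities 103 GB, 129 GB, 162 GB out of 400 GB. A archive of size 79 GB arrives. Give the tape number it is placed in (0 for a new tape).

3

Tapes with room: tape 1 (103 GB), tape 2 (129 GB), tape 3 (162 GB).
Most room is tape 3 with 162 GB free.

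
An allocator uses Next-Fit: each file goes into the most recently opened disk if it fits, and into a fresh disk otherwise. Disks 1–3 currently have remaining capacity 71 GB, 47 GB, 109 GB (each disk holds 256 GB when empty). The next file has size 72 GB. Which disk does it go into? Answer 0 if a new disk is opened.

3

Next-Fit only looks at disk 3, which has 109 GB free.
72 GB fits there.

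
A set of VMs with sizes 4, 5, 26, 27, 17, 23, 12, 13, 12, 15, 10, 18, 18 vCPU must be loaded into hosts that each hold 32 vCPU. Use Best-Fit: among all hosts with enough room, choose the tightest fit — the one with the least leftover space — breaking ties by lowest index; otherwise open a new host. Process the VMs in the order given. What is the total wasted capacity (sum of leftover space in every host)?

56

Put 4 vCPU in host 1; 28 vCPU remain.
Put 5 vCPU in host 1; 23 vCPU remain.
Put 26 vCPU in host 2; 6 vCPU remain.
Put 27 vCPU in host 3; 5 vCPU remain.
Put 17 vCPU in host 1; 6 vCPU remain.
Put 23 vCPU in host 4; 9 vCPU remain.
Put 12 vCPU in host 5; 20 vCPU remain.
Put 13 vCPU in host 5; 7 vCPU remain.
Put 12 vCPU in host 6; 20 vCPU remain.
Put 15 vCPU in host 6; 5 vCPU remain.
Put 10 vCPU in host 7; 22 vCPU remain.
Put 18 vCPU in host 7; 4 vCPU remain.
Put 18 vCPU in host 8; 14 vCPU remain.
8 hosts × 32 vCPU = 256 vCPU; used 200 vCPU; unused 56 vCPU.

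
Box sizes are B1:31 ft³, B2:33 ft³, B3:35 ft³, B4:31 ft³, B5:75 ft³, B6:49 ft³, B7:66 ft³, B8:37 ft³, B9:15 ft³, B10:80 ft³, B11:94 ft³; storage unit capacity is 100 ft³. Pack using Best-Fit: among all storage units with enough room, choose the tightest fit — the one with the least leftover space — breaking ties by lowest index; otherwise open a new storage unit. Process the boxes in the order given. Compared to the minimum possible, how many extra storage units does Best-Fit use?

Best-Fit: [31,33,35] [31,49,15] [75] [66] [37] [80] [94] → 7 storage units.
Total size 546 ft³; any packing needs at least ⌈546/100⌉ = 6 storage units.
An optimal packing achieves that bound: [94] [80,15] [75] [66,33] [49,37] [35,31,31] → 6 storage units.
Excess: 7 − 6 = 1.

1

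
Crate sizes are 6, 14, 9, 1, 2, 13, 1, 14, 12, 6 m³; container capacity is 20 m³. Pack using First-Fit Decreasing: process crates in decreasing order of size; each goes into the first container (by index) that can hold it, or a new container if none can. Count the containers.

Sorted descending: 14, 14, 13, 12, 9, 6, 6, 2, 1, 1.
container 1: place 14 m³, 6 m³ left
container 2: place 14 m³, 6 m³ left
container 3: place 13 m³, 7 m³ left
container 4: place 12 m³, 8 m³ left
container 5: place 9 m³, 11 m³ left
container 1: place 6 m³, 0 m³ left
container 2: place 6 m³, 0 m³ left
container 3: place 2 m³, 5 m³ left
container 3: place 1 m³, 4 m³ left
container 3: place 1 m³, 3 m³ left
Final containers: [14,6] [14,6] [13,2,1,1] [12] [9].

5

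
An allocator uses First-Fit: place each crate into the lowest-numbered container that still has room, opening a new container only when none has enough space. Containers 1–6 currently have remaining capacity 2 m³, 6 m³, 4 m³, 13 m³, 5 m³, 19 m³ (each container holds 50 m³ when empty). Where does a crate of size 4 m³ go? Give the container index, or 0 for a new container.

Containers with room: container 2 (6 m³), container 3 (4 m³), container 4 (13 m³), container 5 (5 m³), container 6 (19 m³).
The first with room is container 2.

2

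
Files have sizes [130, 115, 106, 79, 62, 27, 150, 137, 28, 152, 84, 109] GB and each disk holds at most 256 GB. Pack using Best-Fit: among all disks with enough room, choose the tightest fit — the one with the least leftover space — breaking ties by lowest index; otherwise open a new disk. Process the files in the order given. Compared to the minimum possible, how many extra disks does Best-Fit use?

Best-Fit: [130,115] [106,79,62] [27,150,28] [137,109] [152,84] → 5 disks.
Total size 1179 GB; any packing needs at least ⌈1179/256⌉ = 5 disks.
So 5 is already optimal.

0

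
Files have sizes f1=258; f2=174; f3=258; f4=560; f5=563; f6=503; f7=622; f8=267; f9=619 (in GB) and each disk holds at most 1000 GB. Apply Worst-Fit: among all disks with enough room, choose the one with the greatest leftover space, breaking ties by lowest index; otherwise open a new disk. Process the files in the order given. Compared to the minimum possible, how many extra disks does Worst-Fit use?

Worst-Fit: [258,174,258] [560] [563] [503,267] [622] [619] → 6 disks.
5 files exceed 500 GB (half the capacity), and no two of those can share a disk, so at least 5 disks are needed.
An optimal packing achieves that bound: [622,267] [619,258] [563,258,174] [560] [503] → 5 disks.
Excess: 6 − 5 = 1.

1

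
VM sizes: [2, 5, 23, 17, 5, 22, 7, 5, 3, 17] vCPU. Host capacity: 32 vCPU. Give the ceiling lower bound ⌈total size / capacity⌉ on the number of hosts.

4

Total size = 2 + 5 + 23 + 17 + 5 + 22 + 7 + 5 + 3 + 17 = 106 vCPU.
⌈106 / 32⌉ = 4.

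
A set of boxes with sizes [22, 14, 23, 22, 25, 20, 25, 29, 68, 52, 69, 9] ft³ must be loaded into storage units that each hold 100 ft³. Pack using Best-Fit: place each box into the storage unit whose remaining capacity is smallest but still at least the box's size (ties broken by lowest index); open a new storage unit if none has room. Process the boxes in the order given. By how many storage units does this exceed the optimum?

1

Best-Fit: [22,14,23,22,9] [25,20,25,29] [68] [52] [69] → 5 storage units.
Total size 378 ft³; any packing needs at least ⌈378/100⌉ = 4 storage units.
An optimal packing achieves that bound: [69,29] [68,25] [52,25,23] [22,22,20,14,9] → 4 storage units.
Excess: 5 − 4 = 1.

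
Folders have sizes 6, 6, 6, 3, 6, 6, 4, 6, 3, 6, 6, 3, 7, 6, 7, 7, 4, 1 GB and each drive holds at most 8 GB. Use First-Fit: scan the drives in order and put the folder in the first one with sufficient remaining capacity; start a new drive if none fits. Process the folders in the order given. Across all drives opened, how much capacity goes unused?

27

6 GB → drive 1 (remaining 2 GB)
6 GB → drive 2 (remaining 2 GB)
6 GB → drive 3 (remaining 2 GB)
3 GB → drive 4 (remaining 5 GB)
6 GB → drive 5 (remaining 2 GB)
6 GB → drive 6 (remaining 2 GB)
4 GB → drive 4 (remaining 1 GB)
6 GB → drive 7 (remaining 2 GB)
3 GB → drive 8 (remaining 5 GB)
6 GB → drive 9 (remaining 2 GB)
6 GB → drive 10 (remaining 2 GB)
3 GB → drive 8 (remaining 2 GB)
7 GB → drive 11 (remaining 1 GB)
6 GB → drive 12 (remaining 2 GB)
7 GB → drive 13 (remaining 1 GB)
7 GB → drive 14 (remaining 1 GB)
4 GB → drive 15 (remaining 4 GB)
1 GB → drive 1 (remaining 1 GB)
15 drives × 8 GB = 120 GB; used 93 GB; unused 27 GB.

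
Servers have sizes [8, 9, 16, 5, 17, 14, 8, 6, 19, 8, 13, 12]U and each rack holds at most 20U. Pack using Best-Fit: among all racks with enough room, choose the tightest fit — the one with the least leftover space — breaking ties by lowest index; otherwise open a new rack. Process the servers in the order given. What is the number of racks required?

8U → rack 1 (remaining 12U)
9U → rack 1 (remaining 3U)
16U → rack 2 (remaining 4U)
5U → rack 3 (remaining 15U)
17U → rack 4 (remaining 3U)
14U → rack 3 (remaining 1U)
8U → rack 5 (remaining 12U)
6U → rack 5 (remaining 6U)
19U → rack 6 (remaining 1U)
8U → rack 7 (remaining 12U)
13U → rack 8 (remaining 7U)
12U → rack 7 (remaining 0U)

8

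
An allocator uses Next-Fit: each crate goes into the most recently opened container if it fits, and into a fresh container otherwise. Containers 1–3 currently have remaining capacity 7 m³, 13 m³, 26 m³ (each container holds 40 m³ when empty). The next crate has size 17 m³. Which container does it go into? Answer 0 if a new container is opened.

Next-Fit only looks at container 3, which has 26 m³ free.
17 m³ fits there.

3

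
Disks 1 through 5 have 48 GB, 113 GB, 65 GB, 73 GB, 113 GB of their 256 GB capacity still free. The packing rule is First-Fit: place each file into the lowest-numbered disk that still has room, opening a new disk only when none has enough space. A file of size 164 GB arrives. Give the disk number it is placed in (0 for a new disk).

No disk has ≥ 164 GB free, so a new disk is opened.

0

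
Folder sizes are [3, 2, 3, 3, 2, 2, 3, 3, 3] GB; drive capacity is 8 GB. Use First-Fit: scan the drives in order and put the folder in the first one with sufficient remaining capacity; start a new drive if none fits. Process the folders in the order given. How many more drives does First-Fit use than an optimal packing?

1

First-Fit: [3,2,3] [3,2,2] [3,3] [3] → 4 drives.
Total size 24 GB; any packing needs at least ⌈24/8⌉ = 3 drives.
An optimal packing achieves that bound: [3,3,2] [3,3,2] [3,3,2] → 3 drives.
Excess: 4 − 3 = 1.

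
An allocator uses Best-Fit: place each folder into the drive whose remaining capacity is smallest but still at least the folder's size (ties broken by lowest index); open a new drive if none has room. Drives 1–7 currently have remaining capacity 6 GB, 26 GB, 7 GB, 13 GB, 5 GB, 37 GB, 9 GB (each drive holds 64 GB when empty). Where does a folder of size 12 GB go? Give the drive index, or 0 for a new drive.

Drives with room: drive 2 (26 GB), drive 4 (13 GB), drive 6 (37 GB).
Tightest fit is drive 4 with 13 GB free.

4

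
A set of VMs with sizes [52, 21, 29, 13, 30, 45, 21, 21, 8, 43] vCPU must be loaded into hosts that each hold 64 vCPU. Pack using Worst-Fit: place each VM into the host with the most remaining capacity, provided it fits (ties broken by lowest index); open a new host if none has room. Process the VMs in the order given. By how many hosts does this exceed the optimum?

Worst-Fit: [52] [21,29,13] [30,21] [45] [21,8] [43] → 6 hosts.
Total size 283 vCPU; any packing needs at least ⌈283/64⌉ = 5 hosts.
An optimal packing achieves that bound: [52,8] [45,13] [43,21] [30,29] [21,21] → 5 hosts.
Excess: 6 − 5 = 1.

1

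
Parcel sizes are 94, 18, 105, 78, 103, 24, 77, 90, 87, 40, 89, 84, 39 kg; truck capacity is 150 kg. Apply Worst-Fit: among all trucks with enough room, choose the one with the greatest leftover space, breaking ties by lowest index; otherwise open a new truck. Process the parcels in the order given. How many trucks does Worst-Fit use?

9

truck 1: place 94 kg, 56 kg left
truck 1: place 18 kg, 38 kg left
truck 2: place 105 kg, 45 kg left
truck 3: place 78 kg, 72 kg left
truck 4: place 103 kg, 47 kg left
truck 3: place 24 kg, 48 kg left
truck 5: place 77 kg, 73 kg left
truck 6: place 90 kg, 60 kg left
truck 7: place 87 kg, 63 kg left
truck 5: place 40 kg, 33 kg left
truck 8: place 89 kg, 61 kg left
truck 9: place 84 kg, 66 kg left
truck 9: place 39 kg, 27 kg left
Final trucks: [94,18] [105] [78,24] [103] [77,40] [90] [87] [89] [84,39].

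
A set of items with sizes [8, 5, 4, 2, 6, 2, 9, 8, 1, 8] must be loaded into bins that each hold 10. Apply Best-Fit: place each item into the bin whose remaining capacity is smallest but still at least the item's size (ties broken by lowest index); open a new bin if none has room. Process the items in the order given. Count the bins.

bin 1: place 8, 2 left
bin 2: place 5, 5 left
bin 2: place 4, 1 left
bin 1: place 2, 0 left
bin 3: place 6, 4 left
bin 3: place 2, 2 left
bin 4: place 9, 1 left
bin 5: place 8, 2 left
bin 2: place 1, 0 left
bin 6: place 8, 2 left
Final bins: [8,2] [5,4,1] [6,2] [9] [8] [8].

6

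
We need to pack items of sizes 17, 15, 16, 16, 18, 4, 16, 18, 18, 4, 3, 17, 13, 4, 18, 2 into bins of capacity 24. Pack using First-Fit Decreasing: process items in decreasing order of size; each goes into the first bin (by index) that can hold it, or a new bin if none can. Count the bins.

11 bins

Sorted descending: 18, 18, 18, 18, 17, 17, 16, 16, 16, 15, 13, 4, 4, 4, 3, 2.
Put 18 in bin 1; 6 remain.
Put 18 in bin 2; 6 remain.
Put 18 in bin 3; 6 remain.
Put 18 in bin 4; 6 remain.
Put 17 in bin 5; 7 remain.
Put 17 in bin 6; 7 remain.
Put 16 in bin 7; 8 remain.
Put 16 in bin 8; 8 remain.
Put 16 in bin 9; 8 remain.
Put 15 in bin 10; 9 remain.
Put 13 in bin 11; 11 remain.
Put 4 in bin 1; 2 remain.
Put 4 in bin 2; 2 remain.
Put 4 in bin 3; 2 remain.
Put 3 in bin 4; 3 remain.
Put 2 in bin 1; 0 remain.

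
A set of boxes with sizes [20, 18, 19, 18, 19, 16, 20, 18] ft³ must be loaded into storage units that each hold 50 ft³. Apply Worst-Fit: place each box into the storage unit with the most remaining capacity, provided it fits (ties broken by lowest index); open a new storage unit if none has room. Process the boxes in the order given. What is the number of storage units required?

20 ft³ → storage unit 1 (remaining 30 ft³)
18 ft³ → storage unit 1 (remaining 12 ft³)
19 ft³ → storage unit 2 (remaining 31 ft³)
18 ft³ → storage unit 2 (remaining 13 ft³)
19 ft³ → storage unit 3 (remaining 31 ft³)
16 ft³ → storage unit 3 (remaining 15 ft³)
20 ft³ → storage unit 4 (remaining 30 ft³)
18 ft³ → storage unit 4 (remaining 12 ft³)
Final storage units: [20,18] [19,18] [19,16] [20,18].

4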